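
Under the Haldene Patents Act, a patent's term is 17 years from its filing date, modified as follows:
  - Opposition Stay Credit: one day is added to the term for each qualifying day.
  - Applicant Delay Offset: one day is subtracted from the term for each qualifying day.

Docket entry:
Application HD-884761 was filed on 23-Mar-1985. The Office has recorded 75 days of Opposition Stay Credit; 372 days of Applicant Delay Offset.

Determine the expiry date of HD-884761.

2001-05-30

Base term: filing date + 17 years → 23 March 2002.
Opposition Stay Credit: +75 days → 6 June 2002.
Applicant Delay Offset: −372 days → 30 May 2001.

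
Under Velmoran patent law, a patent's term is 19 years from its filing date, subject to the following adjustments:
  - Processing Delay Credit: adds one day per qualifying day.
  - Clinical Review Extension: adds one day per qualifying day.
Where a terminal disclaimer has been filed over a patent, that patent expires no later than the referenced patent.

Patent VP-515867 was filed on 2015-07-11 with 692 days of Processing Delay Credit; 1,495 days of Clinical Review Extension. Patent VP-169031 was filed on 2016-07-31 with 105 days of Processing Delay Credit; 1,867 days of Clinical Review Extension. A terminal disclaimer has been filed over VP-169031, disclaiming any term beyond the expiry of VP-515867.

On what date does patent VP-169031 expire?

Natural term of VP-169031:
  Base: filing + 19 years → 31 July 2035.
  Processing Delay Credit: +105 days → 13 November 2035.
  Clinical Review Extension: +1867 days → 23 December 2040.
Expiry of referenced patent VP-515867:
  Base: filing + 19 years → 11 July 2034.
  Processing Delay Credit: +692 days → 2 June 2036.
  Clinical Review Extension: +1495 days → 6 July 2040.
Terminal disclaimer: VP-169031 expires on the earlier of 23 December 2040 and 6 July 2040.

2040-07-06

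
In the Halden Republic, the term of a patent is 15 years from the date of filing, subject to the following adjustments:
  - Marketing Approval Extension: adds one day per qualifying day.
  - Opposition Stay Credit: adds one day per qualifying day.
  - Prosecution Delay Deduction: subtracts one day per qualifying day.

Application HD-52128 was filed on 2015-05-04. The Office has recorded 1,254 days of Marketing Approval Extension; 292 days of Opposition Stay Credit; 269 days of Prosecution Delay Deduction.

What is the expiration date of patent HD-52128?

2033-11-01

Base term: filing date + 15 years → 4 May 2030.
Marketing Approval Extension: +1254 days → 9 October 2033.
Opposition Stay Credit: +292 days → 28 July 2034.
Prosecution Delay Deduction: −269 days → 1 November 2033.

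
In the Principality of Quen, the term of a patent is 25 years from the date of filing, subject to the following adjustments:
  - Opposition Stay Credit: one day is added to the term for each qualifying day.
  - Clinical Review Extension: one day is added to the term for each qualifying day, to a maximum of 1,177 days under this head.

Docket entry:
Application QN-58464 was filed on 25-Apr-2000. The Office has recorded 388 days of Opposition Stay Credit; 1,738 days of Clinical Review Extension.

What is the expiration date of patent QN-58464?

August 7, 2029

Base term: filing date + 25 years → 25 April 2025.
Opposition Stay Credit: +388 days → 18 May 2026.
Clinical Review Extension: 1738 days claimed exceeds the 1177-day cap, so +1177 days → 7 August 2029.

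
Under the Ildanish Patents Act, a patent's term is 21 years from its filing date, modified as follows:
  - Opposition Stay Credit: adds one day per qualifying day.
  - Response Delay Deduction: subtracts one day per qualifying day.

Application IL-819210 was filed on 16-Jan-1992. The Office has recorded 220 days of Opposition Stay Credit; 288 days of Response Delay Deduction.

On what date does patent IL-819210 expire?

Base term: filing date + 21 years → 16 January 2013.
Opposition Stay Credit: +220 days → 24 August 2013.
Response Delay Deduction: −288 days → 9 November 2012.

November 9, 2012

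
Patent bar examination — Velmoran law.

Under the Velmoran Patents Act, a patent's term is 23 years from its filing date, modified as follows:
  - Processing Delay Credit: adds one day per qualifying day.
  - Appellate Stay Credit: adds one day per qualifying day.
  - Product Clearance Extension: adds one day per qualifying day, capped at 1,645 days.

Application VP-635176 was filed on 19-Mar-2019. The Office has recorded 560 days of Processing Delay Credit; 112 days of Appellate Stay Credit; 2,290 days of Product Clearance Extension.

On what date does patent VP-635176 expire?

2048-07-22

Base term: filing date + 23 years → 19 March 2042.
Processing Delay Credit: +560 days → 30 September 2043.
Appellate Stay Credit: +112 days → 20 January 2044.
Product Clearance Extension: 2290 days claimed exceeds the 1645-day cap, so +1645 days → 22 July 2048.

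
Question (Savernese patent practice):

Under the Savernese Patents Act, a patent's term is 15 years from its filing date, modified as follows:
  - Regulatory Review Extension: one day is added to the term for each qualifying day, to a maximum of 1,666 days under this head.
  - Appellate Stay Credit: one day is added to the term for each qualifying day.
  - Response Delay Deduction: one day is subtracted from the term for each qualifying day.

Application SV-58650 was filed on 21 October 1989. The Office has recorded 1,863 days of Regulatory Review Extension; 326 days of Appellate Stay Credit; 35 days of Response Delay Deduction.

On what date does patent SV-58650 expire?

Base term: filing date + 15 years → 21 October 2004.
Regulatory Review Extension: 1863 days claimed exceeds the 1666-day cap, so +1666 days → 14 May 2009.
Appellate Stay Credit: +326 days → 5 April 2010.
Response Delay Deduction: −35 days → 1 March 2010.

2010-03-01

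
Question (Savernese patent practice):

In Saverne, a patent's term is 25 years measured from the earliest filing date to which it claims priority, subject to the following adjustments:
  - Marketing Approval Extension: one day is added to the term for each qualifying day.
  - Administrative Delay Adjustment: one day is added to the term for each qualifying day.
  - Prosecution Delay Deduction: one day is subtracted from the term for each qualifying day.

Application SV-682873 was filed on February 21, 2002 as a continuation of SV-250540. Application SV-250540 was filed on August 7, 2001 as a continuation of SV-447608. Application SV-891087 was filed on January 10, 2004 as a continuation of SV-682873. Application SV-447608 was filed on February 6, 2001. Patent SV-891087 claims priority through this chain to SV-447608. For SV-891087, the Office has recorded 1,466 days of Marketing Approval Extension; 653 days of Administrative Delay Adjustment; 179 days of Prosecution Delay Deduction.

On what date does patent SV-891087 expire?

Earliest priority filing: 6 February 2001.
Base term: 6 February 2001 + 25 years → 6 February 2026.
Marketing Approval Extension: +1466 days → 11 February 2030.
Administrative Delay Adjustment: +653 days → 26 November 2031.
Prosecution Delay Deduction: −179 days → 31 May 2031.

May 31, 2031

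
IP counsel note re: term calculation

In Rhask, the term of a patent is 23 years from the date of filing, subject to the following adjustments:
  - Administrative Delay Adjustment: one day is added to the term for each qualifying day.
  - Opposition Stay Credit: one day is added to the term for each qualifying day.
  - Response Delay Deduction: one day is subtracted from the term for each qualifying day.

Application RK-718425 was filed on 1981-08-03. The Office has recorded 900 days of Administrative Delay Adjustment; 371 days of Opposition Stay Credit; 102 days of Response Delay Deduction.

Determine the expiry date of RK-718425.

Base term: filing date + 23 years → 3 August 2004.
Administrative Delay Adjustment: +900 days → 20 January 2007.
Opposition Stay Credit: +371 days → 26 January 2008.
Response Delay Deduction: −102 days → 16 October 2007.

2007-10-16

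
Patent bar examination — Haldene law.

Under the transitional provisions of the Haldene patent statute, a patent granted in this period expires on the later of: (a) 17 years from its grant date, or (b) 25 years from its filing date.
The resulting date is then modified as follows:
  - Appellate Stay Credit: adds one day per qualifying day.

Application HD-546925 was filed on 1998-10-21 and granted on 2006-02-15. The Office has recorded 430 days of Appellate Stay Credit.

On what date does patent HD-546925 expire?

December 24, 2024

(a) grant + 17 years → 15 February 2023.
(b) filing + 25 years → 21 October 2023.
Later of the two: 21 October 2023.
Appellate Stay Credit: +430 days → 24 December 2024.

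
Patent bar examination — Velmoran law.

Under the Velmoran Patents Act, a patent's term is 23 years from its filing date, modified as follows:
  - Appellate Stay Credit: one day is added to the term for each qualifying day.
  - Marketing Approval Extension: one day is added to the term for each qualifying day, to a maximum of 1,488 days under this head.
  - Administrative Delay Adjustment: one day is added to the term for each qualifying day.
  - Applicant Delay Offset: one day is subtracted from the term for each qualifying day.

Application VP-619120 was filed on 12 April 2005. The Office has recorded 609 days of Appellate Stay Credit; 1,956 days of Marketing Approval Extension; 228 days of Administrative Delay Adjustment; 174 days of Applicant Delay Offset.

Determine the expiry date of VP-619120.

Base term: filing date + 23 years → 12 April 2028.
Appellate Stay Credit: +609 days → 12 December 2029.
Marketing Approval Extension: 1956 days claimed exceeds the 1488-day cap, so +1488 days → 8 January 2034.
Administrative Delay Adjustment: +228 days → 24 August 2034.
Applicant Delay Offset: −174 days → 3 March 2034.

March 3, 2034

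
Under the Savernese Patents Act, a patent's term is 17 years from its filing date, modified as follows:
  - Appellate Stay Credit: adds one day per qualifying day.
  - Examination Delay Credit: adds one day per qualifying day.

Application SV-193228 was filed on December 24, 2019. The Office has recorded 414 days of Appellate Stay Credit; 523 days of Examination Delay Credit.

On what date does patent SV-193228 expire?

July 19, 2039

Base term: filing date + 17 years → 24 December 2036.
Appellate Stay Credit: +414 days → 11 February 2038.
Examination Delay Credit: +523 days → 19 July 2039.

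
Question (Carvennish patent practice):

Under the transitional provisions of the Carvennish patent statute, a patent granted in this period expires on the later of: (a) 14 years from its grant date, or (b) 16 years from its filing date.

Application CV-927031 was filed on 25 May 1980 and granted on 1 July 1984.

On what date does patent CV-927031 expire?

1998-07-01

(a) grant + 14 years → 1 July 1998.
(b) filing + 16 years → 25 May 1996.
Later of the two: 1 July 1998.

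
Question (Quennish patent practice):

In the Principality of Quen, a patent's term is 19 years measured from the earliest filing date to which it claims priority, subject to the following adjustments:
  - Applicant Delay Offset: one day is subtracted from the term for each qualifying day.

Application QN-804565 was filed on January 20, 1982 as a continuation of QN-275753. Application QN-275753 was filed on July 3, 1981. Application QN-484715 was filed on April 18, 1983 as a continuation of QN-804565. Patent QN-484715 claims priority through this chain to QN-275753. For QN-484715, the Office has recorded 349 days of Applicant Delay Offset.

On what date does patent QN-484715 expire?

Earliest priority filing: 3 July 1981.
Base term: 3 July 1981 + 19 years → 3 July 2000.
Applicant Delay Offset: −349 days → 20 July 1999.

July 20, 1999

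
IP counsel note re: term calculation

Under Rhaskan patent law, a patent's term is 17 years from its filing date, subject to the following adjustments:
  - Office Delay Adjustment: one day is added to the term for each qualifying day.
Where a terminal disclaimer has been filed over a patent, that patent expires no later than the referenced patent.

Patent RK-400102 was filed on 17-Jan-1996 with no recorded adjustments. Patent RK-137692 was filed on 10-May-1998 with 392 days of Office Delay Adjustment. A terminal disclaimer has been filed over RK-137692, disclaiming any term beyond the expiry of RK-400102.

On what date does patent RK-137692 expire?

2013-01-17

Natural term of RK-137692:
  Base: filing + 17 years → 10 May 2015.
  Office Delay Adjustment: +392 days → 5 June 2016.
Expiry of referenced patent RK-400102:
  Base: filing + 17 years → 17 January 2013.
Terminal disclaimer: RK-137692 expires on the earlier of 5 June 2016 and 17 January 2013.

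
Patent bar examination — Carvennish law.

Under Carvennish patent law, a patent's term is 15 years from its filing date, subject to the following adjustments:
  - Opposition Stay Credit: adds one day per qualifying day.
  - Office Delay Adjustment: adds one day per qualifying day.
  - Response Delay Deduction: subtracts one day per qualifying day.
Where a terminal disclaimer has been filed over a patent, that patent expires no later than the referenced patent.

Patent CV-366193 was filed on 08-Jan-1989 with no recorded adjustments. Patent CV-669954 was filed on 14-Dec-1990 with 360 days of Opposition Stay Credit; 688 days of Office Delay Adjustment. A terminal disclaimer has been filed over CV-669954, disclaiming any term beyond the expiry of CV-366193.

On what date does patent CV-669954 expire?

Natural term of CV-669954:
  Base: filing + 15 years → 14 December 2005.
  Opposition Stay Credit: +360 days → 9 December 2006.
  Office Delay Adjustment: +688 days → 27 October 2008.
Expiry of referenced patent CV-366193:
  Base: filing + 15 years → 8 January 2004.
Terminal disclaimer: CV-669954 expires on the earlier of 27 October 2008 and 8 January 2004.

January 8, 2004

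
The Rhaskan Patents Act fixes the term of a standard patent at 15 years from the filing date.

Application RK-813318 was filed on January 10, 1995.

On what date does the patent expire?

Filing date + 15 years → 10 January 2010.

January 10, 2010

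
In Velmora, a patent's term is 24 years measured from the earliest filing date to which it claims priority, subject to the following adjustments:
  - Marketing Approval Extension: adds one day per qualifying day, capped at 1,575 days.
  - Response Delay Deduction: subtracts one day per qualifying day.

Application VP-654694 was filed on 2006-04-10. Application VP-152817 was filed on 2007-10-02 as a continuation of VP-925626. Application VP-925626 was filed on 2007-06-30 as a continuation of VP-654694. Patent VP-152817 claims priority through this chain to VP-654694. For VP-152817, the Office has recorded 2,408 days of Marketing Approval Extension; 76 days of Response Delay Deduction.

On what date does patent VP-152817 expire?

Earliest priority filing: 10 April 2006.
Base term: 10 April 2006 + 24 years → 10 April 2030.
Marketing Approval Extension: 2408 days claimed exceeds the 1575-day cap, so +1575 days → 2 August 2034.
Response Delay Deduction: −76 days → 18 May 2034.

2034-05-18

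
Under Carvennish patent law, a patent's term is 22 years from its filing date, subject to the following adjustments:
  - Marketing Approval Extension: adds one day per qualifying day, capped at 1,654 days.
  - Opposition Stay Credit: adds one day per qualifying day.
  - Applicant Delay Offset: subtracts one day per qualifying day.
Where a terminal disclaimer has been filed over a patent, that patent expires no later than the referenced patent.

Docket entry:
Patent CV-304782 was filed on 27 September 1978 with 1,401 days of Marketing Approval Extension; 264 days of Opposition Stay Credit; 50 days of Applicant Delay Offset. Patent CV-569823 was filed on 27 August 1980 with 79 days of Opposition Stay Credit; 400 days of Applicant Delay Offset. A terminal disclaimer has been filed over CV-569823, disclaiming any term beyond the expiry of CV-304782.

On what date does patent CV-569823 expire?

Natural term of CV-569823:
  Base: filing + 22 years → 27 August 2002.
  Opposition Stay Credit: +79 days → 14 November 2002.
  Applicant Delay Offset: −400 days → 10 October 2001.
Expiry of referenced patent CV-304782:
  Base: filing + 22 years → 27 September 2000.
  Marketing Approval Extension: 1401 days (within the 1654-day cap) → +1401 days → 29 July 2004.
  Opposition Stay Credit: +264 days → 19 April 2005.
  Applicant Delay Offset: −50 days → 28 February 2005.
Terminal disclaimer: CV-569823 expires on the earlier of 10 October 2001 and 28 February 2005.

October 10, 2001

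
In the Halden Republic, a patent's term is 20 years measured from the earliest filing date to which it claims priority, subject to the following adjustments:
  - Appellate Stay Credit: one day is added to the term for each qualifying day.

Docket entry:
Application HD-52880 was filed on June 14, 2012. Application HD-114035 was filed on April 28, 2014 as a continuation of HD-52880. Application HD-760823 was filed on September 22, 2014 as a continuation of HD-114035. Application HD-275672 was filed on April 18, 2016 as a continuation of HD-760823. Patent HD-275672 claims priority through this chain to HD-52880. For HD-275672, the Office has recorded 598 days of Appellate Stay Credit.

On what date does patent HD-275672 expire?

2034-02-02

Earliest priority filing: 14 June 2012.
Base term: 14 June 2012 + 20 years → 14 June 2032.
Appellate Stay Credit: +598 days → 2 February 2034.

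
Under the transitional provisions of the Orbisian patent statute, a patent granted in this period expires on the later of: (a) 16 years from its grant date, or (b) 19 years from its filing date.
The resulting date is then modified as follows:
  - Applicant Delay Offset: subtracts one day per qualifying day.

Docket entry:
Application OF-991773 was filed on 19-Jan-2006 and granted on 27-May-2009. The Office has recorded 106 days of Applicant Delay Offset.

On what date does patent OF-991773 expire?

(a) grant + 16 years → 27 May 2025.
(b) filing + 19 years → 19 January 2025.
Later of the two: 27 May 2025.
Applicant Delay Offset: −106 days → 10 February 2025.

February 10, 2025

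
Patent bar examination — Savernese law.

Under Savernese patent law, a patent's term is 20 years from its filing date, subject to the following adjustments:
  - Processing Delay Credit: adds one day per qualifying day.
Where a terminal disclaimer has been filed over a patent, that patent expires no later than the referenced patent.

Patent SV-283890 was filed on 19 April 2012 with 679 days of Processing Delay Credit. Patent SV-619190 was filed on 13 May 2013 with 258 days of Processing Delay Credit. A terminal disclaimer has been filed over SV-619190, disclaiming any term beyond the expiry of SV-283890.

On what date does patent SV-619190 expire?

January 26, 2034

Natural term of SV-619190:
  Base: filing + 20 years → 13 May 2033.
  Processing Delay Credit: +258 days → 26 January 2034.
Expiry of referenced patent SV-283890:
  Base: filing + 20 years → 19 April 2032.
  Processing Delay Credit: +679 days → 27 February 2034.
Terminal disclaimer: SV-619190 expires on the earlier of 26 January 2034 and 27 February 2034.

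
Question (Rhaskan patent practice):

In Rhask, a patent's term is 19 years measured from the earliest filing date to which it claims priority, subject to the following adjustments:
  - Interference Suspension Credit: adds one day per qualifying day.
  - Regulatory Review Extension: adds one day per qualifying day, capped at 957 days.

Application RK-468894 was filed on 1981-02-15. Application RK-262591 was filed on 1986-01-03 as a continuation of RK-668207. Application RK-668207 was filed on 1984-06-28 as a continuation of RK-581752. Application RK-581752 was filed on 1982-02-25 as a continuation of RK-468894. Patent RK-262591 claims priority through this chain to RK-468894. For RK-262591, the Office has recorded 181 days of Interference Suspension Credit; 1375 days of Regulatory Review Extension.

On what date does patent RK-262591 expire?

March 29, 2003

Earliest priority filing: 15 February 1981.
Base term: 15 February 1981 + 19 years → 15 February 2000.
Interference Suspension Credit: +181 days → 14 August 2000.
Regulatory Review Extension: 1375 days claimed exceeds the 957-day cap, so +957 days → 29 March 2003.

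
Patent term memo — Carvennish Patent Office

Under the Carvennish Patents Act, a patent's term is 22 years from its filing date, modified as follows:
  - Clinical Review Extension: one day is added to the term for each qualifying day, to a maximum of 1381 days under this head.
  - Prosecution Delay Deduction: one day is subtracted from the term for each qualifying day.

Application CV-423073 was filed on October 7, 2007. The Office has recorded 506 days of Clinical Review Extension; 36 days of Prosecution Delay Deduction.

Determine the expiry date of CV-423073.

Base term: filing date + 22 years → 7 October 2029.
Clinical Review Extension: 506 days (within the 1381-day cap) → +506 days → 25 February 2031.
Prosecution Delay Deduction: −36 days → 20 January 2031.

2031-01-20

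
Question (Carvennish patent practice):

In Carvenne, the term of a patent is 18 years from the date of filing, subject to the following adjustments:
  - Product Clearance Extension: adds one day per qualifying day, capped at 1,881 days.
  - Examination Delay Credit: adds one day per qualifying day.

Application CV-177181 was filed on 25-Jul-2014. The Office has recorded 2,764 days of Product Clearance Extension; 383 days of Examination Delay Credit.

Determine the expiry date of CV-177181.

2038-10-06

Base term: filing date + 18 years → 25 July 2032.
Product Clearance Extension: 2764 days claimed exceeds the 1881-day cap, so +1881 days → 18 September 2037.
Examination Delay Credit: +383 days → 6 October 2038.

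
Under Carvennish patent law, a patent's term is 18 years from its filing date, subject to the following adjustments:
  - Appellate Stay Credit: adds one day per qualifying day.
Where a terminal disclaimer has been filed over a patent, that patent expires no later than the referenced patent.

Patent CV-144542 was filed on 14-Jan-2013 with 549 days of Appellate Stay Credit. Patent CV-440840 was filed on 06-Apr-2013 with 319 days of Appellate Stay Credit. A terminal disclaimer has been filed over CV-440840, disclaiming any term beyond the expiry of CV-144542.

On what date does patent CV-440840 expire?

2032-02-19

Natural term of CV-440840:
  Base: filing + 18 years → 6 April 2031.
  Appellate Stay Credit: +319 days → 19 February 2032.
Expiry of referenced patent CV-144542:
  Base: filing + 18 years → 14 January 2031.
  Appellate Stay Credit: +549 days → 16 July 2032.
Terminal disclaimer: CV-440840 expires on the earlier of 19 February 2032 and 16 July 2032.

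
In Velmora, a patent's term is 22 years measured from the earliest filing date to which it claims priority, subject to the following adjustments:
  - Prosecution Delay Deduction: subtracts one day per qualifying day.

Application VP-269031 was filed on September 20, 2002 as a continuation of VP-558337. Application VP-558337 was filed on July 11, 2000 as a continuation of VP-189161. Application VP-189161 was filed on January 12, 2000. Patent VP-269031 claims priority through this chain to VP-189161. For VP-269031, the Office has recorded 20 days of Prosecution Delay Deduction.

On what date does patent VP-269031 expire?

2021-12-23

Earliest priority filing: 12 January 2000.
Base term: 12 January 2000 + 22 years → 12 January 2022.
Prosecution Delay Deduction: −20 days → 23 December 2021.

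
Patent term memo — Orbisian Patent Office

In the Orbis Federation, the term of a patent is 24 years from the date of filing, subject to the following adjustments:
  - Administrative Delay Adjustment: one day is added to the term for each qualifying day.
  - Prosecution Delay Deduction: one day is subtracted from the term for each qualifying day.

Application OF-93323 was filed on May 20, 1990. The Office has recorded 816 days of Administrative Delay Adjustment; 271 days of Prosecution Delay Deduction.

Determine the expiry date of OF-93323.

November 16, 2015

Base term: filing date + 24 years → 20 May 2014.
Administrative Delay Adjustment: +816 days → 13 August 2016.
Prosecution Delay Deduction: −271 days → 16 November 2015.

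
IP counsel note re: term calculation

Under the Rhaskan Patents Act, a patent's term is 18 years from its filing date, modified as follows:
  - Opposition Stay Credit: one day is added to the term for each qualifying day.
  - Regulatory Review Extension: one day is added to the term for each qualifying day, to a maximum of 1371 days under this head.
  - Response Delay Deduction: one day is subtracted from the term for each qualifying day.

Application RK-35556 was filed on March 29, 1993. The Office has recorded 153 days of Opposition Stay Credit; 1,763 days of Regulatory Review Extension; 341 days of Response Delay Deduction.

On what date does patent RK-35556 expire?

Base term: filing date + 18 years → 29 March 2011.
Opposition Stay Credit: +153 days → 29 August 2011.
Regulatory Review Extension: 1763 days claimed exceeds the 1371-day cap, so +1371 days → 31 May 2015.
Response Delay Deduction: −341 days → 24 June 2014.

2014-06-24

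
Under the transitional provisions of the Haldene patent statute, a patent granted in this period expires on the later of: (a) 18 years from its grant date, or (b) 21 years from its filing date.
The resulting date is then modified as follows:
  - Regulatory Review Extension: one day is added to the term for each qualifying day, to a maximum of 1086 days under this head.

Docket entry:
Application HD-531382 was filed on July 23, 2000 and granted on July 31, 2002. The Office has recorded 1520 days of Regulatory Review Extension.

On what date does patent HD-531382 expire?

(a) grant + 18 years → 31 July 2020.
(b) filing + 21 years → 23 July 2021.
Later of the two: 23 July 2021.
Regulatory Review Extension: 1520 days claimed exceeds the 1086-day cap, so +1086 days → 13 July 2024.

2024-07-13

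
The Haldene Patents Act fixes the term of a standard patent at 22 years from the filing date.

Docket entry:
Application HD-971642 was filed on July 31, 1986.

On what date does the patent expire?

Filing date + 22 years → 31 July 2008.

July 31, 2008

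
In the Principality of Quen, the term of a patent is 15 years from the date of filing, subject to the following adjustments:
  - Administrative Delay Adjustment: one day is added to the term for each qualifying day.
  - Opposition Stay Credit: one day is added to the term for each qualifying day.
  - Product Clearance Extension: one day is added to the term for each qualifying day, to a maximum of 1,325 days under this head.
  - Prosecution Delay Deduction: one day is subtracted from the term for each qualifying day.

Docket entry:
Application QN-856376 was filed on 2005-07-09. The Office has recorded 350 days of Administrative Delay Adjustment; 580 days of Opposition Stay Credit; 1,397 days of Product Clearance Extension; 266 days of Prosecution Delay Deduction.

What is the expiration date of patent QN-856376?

Base term: filing date + 15 years → 9 July 2020.
Administrative Delay Adjustment: +350 days → 24 June 2021.
Opposition Stay Credit: +580 days → 25 January 2023.
Product Clearance Extension: 1397 days claimed exceeds the 1325-day cap, so +1325 days → 11 September 2026.
Prosecution Delay Deduction: −266 days → 19 December 2025.

December 19, 2025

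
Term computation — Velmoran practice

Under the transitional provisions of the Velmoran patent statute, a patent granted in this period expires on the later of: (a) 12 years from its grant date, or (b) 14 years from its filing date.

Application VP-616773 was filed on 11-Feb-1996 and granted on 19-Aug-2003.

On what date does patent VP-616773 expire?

August 19, 2015

(a) grant + 12 years → 19 August 2015.
(b) filing + 14 years → 11 February 2010.
Later of the two: 19 August 2015.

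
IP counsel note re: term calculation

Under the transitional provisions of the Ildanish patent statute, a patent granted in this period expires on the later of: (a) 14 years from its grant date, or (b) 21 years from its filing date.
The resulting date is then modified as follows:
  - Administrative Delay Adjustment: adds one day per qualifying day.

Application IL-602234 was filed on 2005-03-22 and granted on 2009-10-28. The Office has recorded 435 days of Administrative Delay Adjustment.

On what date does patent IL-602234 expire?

(a) grant + 14 years → 28 October 2023.
(b) filing + 21 years → 22 March 2026.
Later of the two: 22 March 2026.
Administrative Delay Adjustment: +435 days → 31 May 2027.

2027-05-31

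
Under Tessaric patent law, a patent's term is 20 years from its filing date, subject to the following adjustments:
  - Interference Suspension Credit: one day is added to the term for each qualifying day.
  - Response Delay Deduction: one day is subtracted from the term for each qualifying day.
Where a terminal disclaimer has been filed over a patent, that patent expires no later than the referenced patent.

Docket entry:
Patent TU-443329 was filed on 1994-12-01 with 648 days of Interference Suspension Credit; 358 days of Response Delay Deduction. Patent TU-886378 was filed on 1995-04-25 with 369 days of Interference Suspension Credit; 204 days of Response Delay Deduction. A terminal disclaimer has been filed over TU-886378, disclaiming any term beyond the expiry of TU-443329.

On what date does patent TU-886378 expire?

Natural term of TU-886378:
  Base: filing + 20 years → 25 April 2015.
  Interference Suspension Credit: +369 days → 28 April 2016.
  Response Delay Deduction: −204 days → 7 October 2015.
Expiry of referenced patent TU-443329:
  Base: filing + 20 years → 1 December 2014.
  Interference Suspension Credit: +648 days → 9 September 2016.
  Response Delay Deduction: −358 days → 17 September 2015.
Terminal disclaimer: TU-886378 expires on the earlier of 7 October 2015 and 17 September 2015.

September 17, 2015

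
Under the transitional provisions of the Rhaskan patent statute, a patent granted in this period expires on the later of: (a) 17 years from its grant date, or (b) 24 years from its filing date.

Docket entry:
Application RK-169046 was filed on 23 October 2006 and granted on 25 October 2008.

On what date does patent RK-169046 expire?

(a) grant + 17 years → 25 October 2025.
(b) filing + 24 years → 23 October 2030.
Later of the two: 23 October 2030.

2030-10-23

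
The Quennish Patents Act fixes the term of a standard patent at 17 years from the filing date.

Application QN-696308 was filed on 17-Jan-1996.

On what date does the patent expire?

January 17, 2013

Filing date + 17 years → 17 January 2013.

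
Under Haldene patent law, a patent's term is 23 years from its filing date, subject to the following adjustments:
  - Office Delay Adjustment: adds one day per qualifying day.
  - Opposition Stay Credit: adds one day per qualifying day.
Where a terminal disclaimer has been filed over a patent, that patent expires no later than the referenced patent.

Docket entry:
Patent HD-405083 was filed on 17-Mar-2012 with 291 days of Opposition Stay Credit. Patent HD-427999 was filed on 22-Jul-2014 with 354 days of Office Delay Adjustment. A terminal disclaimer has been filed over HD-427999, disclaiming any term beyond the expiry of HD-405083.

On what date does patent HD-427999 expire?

January 2, 2036

Natural term of HD-427999:
  Base: filing + 23 years → 22 July 2037.
  Office Delay Adjustment: +354 days → 11 July 2038.
Expiry of referenced patent HD-405083:
  Base: filing + 23 years → 17 March 2035.
  Opposition Stay Credit: +291 days → 2 January 2036.
Terminal disclaimer: HD-427999 expires on the earlier of 11 July 2038 and 2 January 2036.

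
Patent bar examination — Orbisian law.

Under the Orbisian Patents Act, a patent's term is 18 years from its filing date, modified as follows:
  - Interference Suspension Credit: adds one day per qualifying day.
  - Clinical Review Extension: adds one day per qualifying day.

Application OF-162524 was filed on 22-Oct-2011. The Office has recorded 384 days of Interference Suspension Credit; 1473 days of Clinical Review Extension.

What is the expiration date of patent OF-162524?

Base term: filing date + 18 years → 22 October 2029.
Interference Suspension Credit: +384 days → 10 November 2030.
Clinical Review Extension: +1473 days → 22 November 2034.

2034-11-22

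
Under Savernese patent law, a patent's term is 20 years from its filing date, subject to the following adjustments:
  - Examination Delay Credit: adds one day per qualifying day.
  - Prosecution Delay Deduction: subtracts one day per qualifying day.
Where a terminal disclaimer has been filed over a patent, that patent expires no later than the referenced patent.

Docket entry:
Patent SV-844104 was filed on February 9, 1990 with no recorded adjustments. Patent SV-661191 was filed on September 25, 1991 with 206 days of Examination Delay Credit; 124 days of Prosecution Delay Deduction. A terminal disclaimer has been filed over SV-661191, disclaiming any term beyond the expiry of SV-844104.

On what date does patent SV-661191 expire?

2010-02-09

Natural term of SV-661191:
  Base: filing + 20 years → 25 September 2011.
  Examination Delay Credit: +206 days → 18 April 2012.
  Prosecution Delay Deduction: −124 days → 16 December 2011.
Expiry of referenced patent SV-844104:
  Base: filing + 20 years → 9 February 2010.
Terminal disclaimer: SV-661191 expires on the earlier of 16 December 2011 and 9 February 2010.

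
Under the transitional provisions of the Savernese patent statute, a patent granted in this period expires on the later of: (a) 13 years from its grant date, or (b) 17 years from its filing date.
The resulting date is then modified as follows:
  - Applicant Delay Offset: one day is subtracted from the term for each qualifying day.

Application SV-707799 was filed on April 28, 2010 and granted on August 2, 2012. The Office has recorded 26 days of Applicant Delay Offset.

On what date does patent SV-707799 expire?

April 2, 2027

(a) grant + 13 years → 2 August 2025.
(b) filing + 17 years → 28 April 2027.
Later of the two: 28 April 2027.
Applicant Delay Offset: −26 days → 2 April 2027.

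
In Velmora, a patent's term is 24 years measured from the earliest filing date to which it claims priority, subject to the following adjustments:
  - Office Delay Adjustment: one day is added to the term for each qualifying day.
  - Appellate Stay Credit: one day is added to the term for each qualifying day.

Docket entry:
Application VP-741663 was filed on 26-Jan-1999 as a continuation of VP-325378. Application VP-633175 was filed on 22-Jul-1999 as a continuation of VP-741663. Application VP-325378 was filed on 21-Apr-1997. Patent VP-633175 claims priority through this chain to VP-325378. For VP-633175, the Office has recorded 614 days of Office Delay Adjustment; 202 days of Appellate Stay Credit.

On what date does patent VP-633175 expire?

Earliest priority filing: 21 April 1997.
Base term: 21 April 1997 + 24 years → 21 April 2021.
Office Delay Adjustment: +614 days → 26 December 2022.
Appellate Stay Credit: +202 days → 16 July 2023.

July 16, 2023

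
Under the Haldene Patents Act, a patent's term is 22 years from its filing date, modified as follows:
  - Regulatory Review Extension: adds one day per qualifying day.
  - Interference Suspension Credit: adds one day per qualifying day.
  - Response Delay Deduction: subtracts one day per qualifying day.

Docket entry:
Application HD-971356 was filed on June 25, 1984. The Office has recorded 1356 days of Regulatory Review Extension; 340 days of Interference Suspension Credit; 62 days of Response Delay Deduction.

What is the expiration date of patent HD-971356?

2010-12-15

Base term: filing date + 22 years → 25 June 2006.
Regulatory Review Extension: +1356 days → 12 March 2010.
Interference Suspension Credit: +340 days → 15 February 2011.
Response Delay Deduction: −62 days → 15 December 2010.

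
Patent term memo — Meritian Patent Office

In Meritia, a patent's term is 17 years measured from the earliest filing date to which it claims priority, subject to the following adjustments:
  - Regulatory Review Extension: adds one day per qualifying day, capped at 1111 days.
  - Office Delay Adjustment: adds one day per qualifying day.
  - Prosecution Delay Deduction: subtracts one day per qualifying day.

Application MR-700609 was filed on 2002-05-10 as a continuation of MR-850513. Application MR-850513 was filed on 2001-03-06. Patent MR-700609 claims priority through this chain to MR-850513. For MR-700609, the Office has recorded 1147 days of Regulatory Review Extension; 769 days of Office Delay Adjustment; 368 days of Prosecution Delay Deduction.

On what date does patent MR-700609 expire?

April 26, 2022

Earliest priority filing: 6 March 2001.
Base term: 6 March 2001 + 17 years → 6 March 2018.
Regulatory Review Extension: 1147 days claimed exceeds the 1111-day cap, so +1111 days → 21 March 2021.
Office Delay Adjustment: +769 days → 29 April 2023.
Prosecution Delay Deduction: −368 days → 26 April 2022.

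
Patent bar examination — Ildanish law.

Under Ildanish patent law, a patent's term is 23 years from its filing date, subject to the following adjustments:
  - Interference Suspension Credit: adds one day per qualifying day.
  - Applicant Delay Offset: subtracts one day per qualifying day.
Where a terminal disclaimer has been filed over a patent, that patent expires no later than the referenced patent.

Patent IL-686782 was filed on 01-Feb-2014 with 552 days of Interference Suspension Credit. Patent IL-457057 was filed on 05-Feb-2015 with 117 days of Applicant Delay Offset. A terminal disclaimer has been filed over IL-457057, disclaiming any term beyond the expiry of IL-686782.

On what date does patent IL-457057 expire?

Natural term of IL-457057:
  Base: filing + 23 years → 5 February 2038.
  Applicant Delay Offset: −117 days → 11 October 2037.
Expiry of referenced patent IL-686782:
  Base: filing + 23 years → 1 February 2037.
  Interference Suspension Credit: +552 days → 7 August 2038.
Terminal disclaimer: IL-457057 expires on the earlier of 11 October 2037 and 7 August 2038.

October 11, 2037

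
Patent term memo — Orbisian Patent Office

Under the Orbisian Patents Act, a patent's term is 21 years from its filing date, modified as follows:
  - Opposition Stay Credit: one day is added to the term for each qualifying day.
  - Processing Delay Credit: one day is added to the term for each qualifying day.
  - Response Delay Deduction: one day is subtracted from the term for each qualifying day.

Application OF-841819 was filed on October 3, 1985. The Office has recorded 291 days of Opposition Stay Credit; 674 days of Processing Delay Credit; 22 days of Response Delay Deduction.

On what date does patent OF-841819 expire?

2009-05-03

Base term: filing date + 21 years → 3 October 2006.
Opposition Stay Credit: +291 days → 21 July 2007.
Processing Delay Credit: +674 days → 25 May 2009.
Response Delay Deduction: −22 days → 3 May 2009.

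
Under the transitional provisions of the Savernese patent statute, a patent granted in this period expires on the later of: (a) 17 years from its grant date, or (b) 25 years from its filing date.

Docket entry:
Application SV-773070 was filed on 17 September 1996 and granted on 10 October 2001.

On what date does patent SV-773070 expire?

2021-09-17

(a) grant + 17 years → 10 October 2018.
(b) filing + 25 years → 17 September 2021.
Later of the two: 17 September 2021.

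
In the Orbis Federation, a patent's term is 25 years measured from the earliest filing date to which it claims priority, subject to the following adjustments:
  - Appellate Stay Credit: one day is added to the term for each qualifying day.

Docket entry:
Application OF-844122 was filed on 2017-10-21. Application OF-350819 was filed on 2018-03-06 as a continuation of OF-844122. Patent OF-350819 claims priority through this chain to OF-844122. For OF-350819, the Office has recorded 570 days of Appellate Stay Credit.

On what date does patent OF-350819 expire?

2044-05-13

Earliest priority filing: 21 October 2017.
Base term: 21 October 2017 + 25 years → 21 October 2042.
Appellate Stay Credit: +570 days → 13 May 2044.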